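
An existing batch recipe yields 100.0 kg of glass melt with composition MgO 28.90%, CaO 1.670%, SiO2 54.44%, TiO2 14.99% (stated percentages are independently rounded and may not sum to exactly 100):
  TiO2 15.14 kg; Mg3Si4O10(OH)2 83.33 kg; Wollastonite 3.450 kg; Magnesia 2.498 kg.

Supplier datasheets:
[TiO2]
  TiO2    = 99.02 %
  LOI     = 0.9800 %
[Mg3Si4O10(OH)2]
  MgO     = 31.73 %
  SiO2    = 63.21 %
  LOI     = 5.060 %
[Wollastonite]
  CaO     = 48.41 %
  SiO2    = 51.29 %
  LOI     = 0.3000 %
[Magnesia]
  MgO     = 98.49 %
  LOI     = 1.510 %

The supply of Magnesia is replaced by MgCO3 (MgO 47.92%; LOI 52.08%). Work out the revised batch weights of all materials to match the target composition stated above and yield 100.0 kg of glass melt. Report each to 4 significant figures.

Values along the way are displayed (rounded to four significant figures) alongside each step; exact precision is carried in every operation. Exactly one rounding is applied to each reported value. The derived quantities, which include LOI, the four compositions, the totals, net glass mass, yield, are recomputed at full float precision, exactly as printed in the question or the answer, using the weight values per 100.0 kg of glass.
Oxide mass targets, per 100.0 kg glass melt:
  MgO: 28.90% × 100.0 = 28.90 kg
  CaO: 1.670% × 100.0 = 1.670 kg
  SiO2: 54.44% × 100.0 = 54.44 kg
  TiO2: 14.99% × 100.0 = 14.99 kg
Per-oxide balance check from the weights as reported, versus the basis set out (target by target, the sums agree exact up to rounding of places):
  MgO: 83.33·0.3173 + 5.135·0.4792 = 28.90 kg (target 28.90 kg)
  CaO: 3.450·0.4841 = 1.670 kg (target 1.670 kg)
  SiO2: 83.33·0.6321 + 3.450·0.5129 = 54.44 kg (target 54.44 kg)
  TiO2: 15.14·0.9902 = 14.99 kg (target 14.99 kg)
Auditing the glass mass value: whole batch net of LOI = 100.0 kg (per-oxide target masses sum to 100.0 kg; against the stated basis, 100.0 kg — a pure rounding effect).
Total batch = Σ batch = 107.1 kg; LOI removed, Σ of batch·LOI: 7.050 kg; glass ÷ batch gives a yield of 93.42%.

Revised batch per 100.0 kg glass melt:
  TiO2: 15.14 kg
  Mg3Si4O10(OH)2: 83.33 kg
  Wollastonite: 3.450 kg
  MgCO3: 5.135 kg
Total batch = 107.1 kg; LOI loss = 7.050 kg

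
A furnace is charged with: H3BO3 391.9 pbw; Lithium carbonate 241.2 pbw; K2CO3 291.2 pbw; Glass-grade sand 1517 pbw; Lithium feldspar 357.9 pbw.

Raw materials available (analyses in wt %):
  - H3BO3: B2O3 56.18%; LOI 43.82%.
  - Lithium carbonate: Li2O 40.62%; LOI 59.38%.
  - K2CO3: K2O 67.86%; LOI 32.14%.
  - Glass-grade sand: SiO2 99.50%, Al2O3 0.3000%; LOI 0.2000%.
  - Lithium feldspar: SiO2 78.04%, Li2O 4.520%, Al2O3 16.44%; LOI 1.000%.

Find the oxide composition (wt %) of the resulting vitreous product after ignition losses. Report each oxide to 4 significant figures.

Values along the way are displayed, with 4-significant-digit rounding, as written; all internal work holds exact precision end to end; a single rounding yields each reported number; all derived quantities are carried using the weight values at 2384 pbw of glass in full precision (glass mass, the five compositions, ignition loss, the yield, the totals) as quoted within the question or the answer.
Per-oxide mass from batch:
  SiO2: 1517·0.9950 + 357.9·0.7804 = 1789 pbw
  B2O3: 391.9·0.5618 = 220.2 pbw
  Li2O: 241.2·0.4062 + 357.9·0.04520 = 114.2 pbw
  Al2O3: 1517·0.003000 + 357.9·0.1644 = 63.39 pbw
  K2O: 291.2·0.6786 = 197.6 pbw
LOI: 391.9·0.4382 + 241.2·0.5938 + 291.2·0.3214 + 1517·0.002000 + 357.9·0.01000 = 415.2 pbw
Net of LOI, the glass mass = 2799 − 415.2 = 2384 pbw (matching Σ of the oxides)
wt % = oxide mass / glass mass × 100

Glass mass = 2384 pbw (batch 2799 − LOI 415.2).
Composition: SiO2 75.03%, B2O3 9.235%, Li2O 4.788%, Al2O3 2.659%, K2O 8.289%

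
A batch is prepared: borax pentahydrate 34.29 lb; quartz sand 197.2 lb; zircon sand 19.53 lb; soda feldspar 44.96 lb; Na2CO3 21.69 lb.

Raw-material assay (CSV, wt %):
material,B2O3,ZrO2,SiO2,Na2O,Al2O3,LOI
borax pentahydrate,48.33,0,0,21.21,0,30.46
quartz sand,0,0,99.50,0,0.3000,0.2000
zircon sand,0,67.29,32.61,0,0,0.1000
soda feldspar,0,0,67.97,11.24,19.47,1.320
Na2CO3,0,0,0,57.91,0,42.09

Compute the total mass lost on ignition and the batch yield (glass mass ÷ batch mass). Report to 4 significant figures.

LOI loss = 20.58 lb; glass = 297.1 lb; yield = 93.52%

Mid-chain values are displayed with 4-significant-digit rounding as written. Each numeric step carries full float precision through the solve. Each reported figure takes a single rounding — all derived quantities (net glass mass, LOI, yield, totals, the five compositions) are rebuilt at full precision starting from the weights per 297.1 lb of glass, as quoted within the problem or answer text.
Ignition loss by material:
  borax pentahydrate: 34.29 × 0.3046 = 10.44 lb
  quartz sand: 197.2 × 0.002000 = 0.3944 lb
  zircon sand: 19.53 × 0.001000 = 0.01953 lb
  soda feldspar: 44.96 × 0.01320 = 0.5935 lb
  Na2CO3: 21.69 × 0.4209 = 9.129 lb
Total LOI = 20.58 lb
Glass = batch − LOI = 317.7 − 20.58 = 297.1 lb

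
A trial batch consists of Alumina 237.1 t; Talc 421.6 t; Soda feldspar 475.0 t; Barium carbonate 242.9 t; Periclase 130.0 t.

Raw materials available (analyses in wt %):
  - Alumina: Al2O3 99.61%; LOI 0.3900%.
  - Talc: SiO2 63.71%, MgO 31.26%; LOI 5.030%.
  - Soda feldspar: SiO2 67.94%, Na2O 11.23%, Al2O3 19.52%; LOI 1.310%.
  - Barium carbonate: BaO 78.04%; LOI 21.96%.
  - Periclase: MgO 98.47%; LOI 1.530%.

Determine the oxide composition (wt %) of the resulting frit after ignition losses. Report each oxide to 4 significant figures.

Mid-chain values are printed, rounded to four significant figures, across the worked steps. Every computation holds full precision in all steps; every reported number is rounded a single time. The derived quantities are rebuilt from the weighed amounts at 1423 t of glass at full precision (five oxide percentages, the yield, totals, LOI, net glass mass), as quoted within problem or answer.
Per-oxide mass from batch:
  BaO: 242.9·0.7804 = 189.6 t
  SiO2: 421.6·0.6371 + 475.0·0.6794 = 591.3 t
  MgO: 421.6·0.3126 + 130.0·0.9847 = 259.8 t
  Na2O: 475.0·0.1123 = 53.34 t
  Al2O3: 237.1·0.9961 + 475.0·0.1952 = 328.9 t
LOI: 237.1·0.003900 + 421.6·0.05030 + 475.0·0.01310 + 242.9·0.2196 + 130.0·0.01530 = 83.68 t
Glass = total batch minus LOI = 1507 − 83.68 = 1423 t (equal to the oxide-mass sum)
each wt % is 100 × oxide ÷ glass

Glass mass = 1423 t (batch 1507 − LOI 83.68).
Composition: BaO 13.32%, SiO2 41.56%, MgO 18.26%, Na2O 3.749%, Al2O3 23.11%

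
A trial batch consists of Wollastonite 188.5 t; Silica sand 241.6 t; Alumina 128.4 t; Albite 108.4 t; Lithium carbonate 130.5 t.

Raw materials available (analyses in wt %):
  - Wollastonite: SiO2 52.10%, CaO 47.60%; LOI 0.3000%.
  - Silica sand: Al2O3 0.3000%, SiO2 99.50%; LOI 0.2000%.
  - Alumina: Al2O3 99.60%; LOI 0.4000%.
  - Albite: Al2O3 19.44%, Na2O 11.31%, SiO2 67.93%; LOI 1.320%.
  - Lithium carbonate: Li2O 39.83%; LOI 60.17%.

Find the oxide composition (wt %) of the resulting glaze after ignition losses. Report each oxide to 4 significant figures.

Glass mass = 715.9 t (batch 797.4 − LOI 81.52).
Composition: Al2O3 20.91%, Na2O 1.713%, SiO2 57.58%, CaO 12.53%, Li2O 7.261%

Every computation keeps exact precision through the solve — values along the way appear, with 4-significant-figure rounding, at each printed step; a single rounding finalizes every reported value. The derived quantities, which include yield, net glass mass, five oxide percentages, totals, ignition loss, are computed in exact precision, as quoted within the question or the answer, from the batch weights for 715.9 t of glass.
Mass of each oxide from the mix:
  Al2O3: 241.6·0.003000 + 128.4·0.9960 + 108.4·0.1944 = 149.7 t
  Na2O: 108.4·0.1131 = 12.26 t
  SiO2: 188.5·0.5210 + 241.6·0.9950 + 108.4·0.6793 = 412.2 t
  CaO: 188.5·0.4760 = 89.73 t
  Li2O: 130.5·0.3983 = 51.98 t
LOI: 188.5·0.003000 + 241.6·0.002000 + 128.4·0.004000 + 108.4·0.01320 + 130.5·0.6017 = 81.52 t
Net of LOI, the glass mass = 797.4 − 81.52 = 715.9 t (= the summed oxide contributions)
each oxide over glass, ×100, is wt %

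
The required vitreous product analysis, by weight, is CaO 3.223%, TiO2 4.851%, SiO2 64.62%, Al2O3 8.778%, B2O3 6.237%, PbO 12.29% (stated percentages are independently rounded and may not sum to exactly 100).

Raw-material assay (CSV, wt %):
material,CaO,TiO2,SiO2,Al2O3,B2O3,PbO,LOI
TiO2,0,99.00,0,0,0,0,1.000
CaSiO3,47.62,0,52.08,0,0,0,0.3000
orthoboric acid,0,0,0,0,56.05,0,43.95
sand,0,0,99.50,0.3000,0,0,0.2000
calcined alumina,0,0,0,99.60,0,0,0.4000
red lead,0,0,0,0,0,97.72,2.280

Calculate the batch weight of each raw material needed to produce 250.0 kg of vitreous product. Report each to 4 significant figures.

Values along the way appear (rounded to four significant figures) within the worked lines. All arithmetic holds full precision throughout; every reported figure sees exactly one rounding — the derived quantities, including the totals, the six compositions, net glass mass, yield, ignition loss, are rebuilt from the batch weights on 250.0 kg of glass at exact precision exactly as printed in the problem or the answer.
Target oxide masses per 250.0 kg vitreous product:
  CaO: 3.223% × 250.0 = 8.057 kg
  TiO2: 4.851% × 250.0 = 12.13 kg
  SiO2: 64.62% × 250.0 = 161.6 kg
  Al2O3: 8.778% × 250.0 = 21.94 kg
  B2O3: 6.237% × 250.0 = 15.59 kg
  PbO: 12.29% × 250.0 = 30.72 kg
Sums-versus-targets review per the reported batch figures, per the basis as stated (every target is met by its sum once rounding is allowed for):
  CaO: 16.92·0.4762 = 8.057 kg (target 8.057 kg)
  TiO2: 12.25·0.9900 = 12.13 kg (target 12.13 kg)
  SiO2: 16.92·0.5208 + 153.5·0.9950 = 161.5 kg (target 161.6 kg)
  Al2O3: 153.5·0.003000 + 21.57·0.9960 = 21.94 kg (target 21.94 kg)
  B2O3: 27.82·0.5605 = 15.59 kg (target 15.59 kg)
  PbO: 31.44·0.9772 = 30.72 kg (target 30.72 kg)
Consistency of the glass mass: batch Σ − ignition loss = 250.0 kg (oxide target masses add up to 250.0 kg; with the basis standing at 250.0 kg — rounding explains the deltas).
Batch total: Σ batch = 263.5 kg; loss to ignition Σ batch·LOI = 13.51 kg; yield: glass divided by total = 94.87%.

Batch per 250.0 kg vitreous product:
  TiO2: 12.25 kg
  CaSiO3: 16.92 kg
  orthoboric acid: 27.82 kg
  sand: 153.5 kg
  calcined alumina: 21.57 kg
  red lead: 31.44 kg
Total batch = 263.5 kg; LOI loss = 13.51 kg; yield = 94.87%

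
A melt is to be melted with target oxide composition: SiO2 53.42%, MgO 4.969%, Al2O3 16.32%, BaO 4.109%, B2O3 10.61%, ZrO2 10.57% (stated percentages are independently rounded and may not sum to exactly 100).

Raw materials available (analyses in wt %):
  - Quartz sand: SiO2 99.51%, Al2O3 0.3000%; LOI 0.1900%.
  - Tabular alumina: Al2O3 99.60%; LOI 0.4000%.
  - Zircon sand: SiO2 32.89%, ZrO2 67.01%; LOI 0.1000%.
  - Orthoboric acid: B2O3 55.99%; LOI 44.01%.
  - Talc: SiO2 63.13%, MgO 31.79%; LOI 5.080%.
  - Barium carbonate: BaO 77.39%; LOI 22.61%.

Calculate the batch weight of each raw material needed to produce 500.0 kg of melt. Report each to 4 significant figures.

The whole derivation maintains full precision through every step. Working values are displayed (rounded to four significant digits) at each printed step — a single rounding yields each reported result. Derived quantities are recomputed in full precision (the six compositions, yield, the totals, net glass mass, LOI) from the batch weights at 500.0 kg of glass, as they appear in question or answer.
Oxide mass targets, per 500.0 kg melt:
  SiO2: 53.42% × 500.0 = 267.1 kg
  MgO: 4.969% × 500.0 = 24.84 kg
  Al2O3: 16.32% × 500.0 = 81.60 kg
  BaO: 4.109% × 500.0 = 20.54 kg
  B2O3: 10.61% × 500.0 = 53.05 kg
  ZrO2: 10.57% × 500.0 = 52.85 kg
Oxide-by-oxide audit on the weights just shown, for the quoted basis mass (oxide sums agree with the targets once rounding is allowed for):
  SiO2: 192.8·0.9951 + 78.87·0.3289 + 78.15·0.6313 = 267.1 kg (target 267.1 kg)
  MgO: 78.15·0.3179 = 24.84 kg (target 24.84 kg)
  Al2O3: 192.8·0.003000 + 81.35·0.9960 = 81.60 kg (target 81.60 kg)
  BaO: 26.55·0.7739 = 20.55 kg (target 20.54 kg)
  B2O3: 94.75·0.5599 = 53.05 kg (target 53.05 kg)
  ZrO2: 78.87·0.6701 = 52.85 kg (target 52.85 kg)
Glass-mass bookkeeping: net batch after ignition = 500.0 kg (targets for the oxides total 500.0 kg; versus the stated basis of 500.0 kg — deltas are rounding alone).
Summing the batch: Σ batch = 552.5 kg; Σ batch·LOI gives LOI loss = 52.44 kg; yield, glass over the total, = 90.51%.

Batch per 500.0 kg melt:
  Quartz sand: 192.8 kg
  Tabular alumina: 81.35 kg
  Zircon sand: 78.87 kg
  Orthoboric acid: 94.75 kg
  Talc: 78.15 kg
  Barium carbonate: 26.55 kg
Total batch = 552.5 kg; LOI loss = 52.44 kg; yield = 90.51%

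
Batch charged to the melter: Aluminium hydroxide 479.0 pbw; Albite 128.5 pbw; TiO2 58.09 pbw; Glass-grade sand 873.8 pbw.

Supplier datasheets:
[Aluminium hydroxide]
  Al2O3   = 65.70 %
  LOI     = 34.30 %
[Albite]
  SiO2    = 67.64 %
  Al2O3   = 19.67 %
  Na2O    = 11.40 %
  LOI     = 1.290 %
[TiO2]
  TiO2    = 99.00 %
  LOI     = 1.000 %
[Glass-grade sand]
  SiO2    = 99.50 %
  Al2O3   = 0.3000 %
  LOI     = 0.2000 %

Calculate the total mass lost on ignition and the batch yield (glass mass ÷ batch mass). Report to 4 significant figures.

LOI loss = 168.3 pbw; glass = 1371 pbw; yield = 89.07%

Intermediates are printed rounded off to 4 significant digits when written out. All internal work holds full precision in all steps. Each reported figure is rounded once only; the derived quantities (net glass mass, the totals, ignition loss, four oxide percentages, yield) are re-derived using the weight values for 1371 pbw of glass at full precision exactly as shown in problem or answer.
Per-material ignition loss:
  Aluminium hydroxide: 479.0 × 0.3430 = 164.3 pbw
  Albite: 128.5 × 0.01290 = 1.658 pbw
  TiO2: 58.09 × 0.01000 = 0.5809 pbw
  Glass-grade sand: 873.8 × 0.002000 = 1.748 pbw
Total LOI = 168.3 pbw
Glass = batch − LOI = 1539 − 168.3 = 1371 pbw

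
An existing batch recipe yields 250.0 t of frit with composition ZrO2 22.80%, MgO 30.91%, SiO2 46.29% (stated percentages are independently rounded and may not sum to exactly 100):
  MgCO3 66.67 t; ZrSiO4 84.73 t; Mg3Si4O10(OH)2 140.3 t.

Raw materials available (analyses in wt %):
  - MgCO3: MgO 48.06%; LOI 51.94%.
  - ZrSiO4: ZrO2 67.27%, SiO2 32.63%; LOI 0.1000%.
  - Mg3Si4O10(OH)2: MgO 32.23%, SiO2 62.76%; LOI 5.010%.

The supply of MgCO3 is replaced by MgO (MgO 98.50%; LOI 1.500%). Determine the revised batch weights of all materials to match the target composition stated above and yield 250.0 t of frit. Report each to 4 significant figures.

The intermediate values are shown (rounded to 4 significant figures) in the printout. The whole derivation maintains full precision from start to finish — a single rounding produces each reported figure — the derived quantities are carried from the batch weights for 250.0 t of glass in full float precision (totals, glass mass, yield, LOI, the three compositions) as written in the problem or the answer.
Oxide mass targets, per 250.0 t frit:
  ZrO2: 22.80% × 250.0 = 57.00 t
  MgO: 30.91% × 250.0 = 77.28 t
  SiO2: 46.29% × 250.0 = 115.7 t
A balance pass over the oxides, per the reported batch figures, relative to the basis at hand (each sum matches its target mass given rounding of the digits):
  ZrO2: 84.73·0.6727 = 57.00 t (target 57.00 t)
  MgO: 32.53·0.9850 + 140.3·0.3223 = 77.26 t (target 77.28 t)
  SiO2: 84.73·0.3263 + 140.3·0.6276 = 115.7 t (target 115.7 t)
Mass balance on the glass: whole batch net of LOI = 250.0 t (oxide target masses add up to 250.0 t; with the basis standing at 250.0 t — any gap is answer rounding).
Adding the batch up: Σ batch = 257.6 t; Σ batch·LOI gives LOI loss = 7.602 t; yield: glass divided by total = 97.05%.

Revised batch per 250.0 t frit:
  MgO: 32.53 t
  ZrSiO4: 84.73 t
  Mg3Si4O10(OH)2: 140.3 t
Total batch = 257.6 t; LOI loss = 7.602 t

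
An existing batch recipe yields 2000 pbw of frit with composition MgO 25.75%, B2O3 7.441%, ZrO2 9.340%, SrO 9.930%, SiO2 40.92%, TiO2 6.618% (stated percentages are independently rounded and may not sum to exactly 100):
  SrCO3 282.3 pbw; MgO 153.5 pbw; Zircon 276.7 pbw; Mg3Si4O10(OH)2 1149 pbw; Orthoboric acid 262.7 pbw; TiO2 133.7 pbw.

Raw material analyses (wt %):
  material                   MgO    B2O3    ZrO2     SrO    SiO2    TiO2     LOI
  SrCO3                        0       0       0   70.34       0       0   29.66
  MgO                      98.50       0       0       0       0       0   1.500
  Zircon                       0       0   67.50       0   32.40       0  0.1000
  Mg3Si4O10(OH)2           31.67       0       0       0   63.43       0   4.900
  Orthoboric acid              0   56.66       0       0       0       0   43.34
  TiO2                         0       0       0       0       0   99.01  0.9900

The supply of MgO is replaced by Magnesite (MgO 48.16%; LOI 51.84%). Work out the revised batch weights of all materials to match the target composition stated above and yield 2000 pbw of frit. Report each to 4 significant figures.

Revised batch per 2000 pbw frit:
  SrCO3: 282.3 pbw
  Magnesite: 313.8 pbw
  Zircon: 276.7 pbw
  Mg3Si4O10(OH)2: 1149 pbw
  Orthoboric acid: 262.7 pbw
  TiO2: 133.7 pbw
Total batch = 2418 pbw; LOI loss = 418.2 pbw

Working values are displayed, rounded to four significant figures, alongside each step. The whole derivation carries full precision through the solve — every reported result receives exactly one rounding; the derived quantities, which include yield, the totals, LOI, glass mass, six oxide percentages, are recomputed in full precision, as set out in the problem or the answer, from the weighed amounts for 2000 pbw of glass.
The oxide mass targets at 2000 pbw frit:
  MgO: 25.75% × 2000 = 515.0 pbw
  B2O3: 7.441% × 2000 = 148.8 pbw
  ZrO2: 9.340% × 2000 = 186.8 pbw
  SrO: 9.930% × 2000 = 198.6 pbw
  SiO2: 40.92% × 2000 = 818.4 pbw
  TiO2: 6.618% × 2000 = 132.4 pbw
Verifying the oxide balance from the weights as reported, at the basis given (target by target, the sums agree net of answer rounding effects):
  MgO: 313.8·0.4816 + 1149·0.3167 = 515.0 pbw (target 515.0 pbw)
  B2O3: 262.7·0.5666 = 148.8 pbw (target 148.8 pbw)
  ZrO2: 276.7·0.6750 = 186.8 pbw (target 186.8 pbw)
  SrO: 282.3·0.7034 = 198.6 pbw (target 198.6 pbw)
  SiO2: 276.7·0.3240 + 1149·0.6343 = 818.5 pbw (target 818.4 pbw)
  TiO2: 133.7·0.9901 = 132.4 pbw (target 132.4 pbw)
Glass-mass sanity pass: total batch − LOI = 2000 pbw (summing oxide targets gives 2000 pbw; with the basis standing at 2000 pbw — gaps are rounding artifacts).
Adding the batch up: Σ batch = 2418 pbw; ignition loss, Σ(batch × LOI) = 418.2 pbw; yield, glass over the total, = 82.71%.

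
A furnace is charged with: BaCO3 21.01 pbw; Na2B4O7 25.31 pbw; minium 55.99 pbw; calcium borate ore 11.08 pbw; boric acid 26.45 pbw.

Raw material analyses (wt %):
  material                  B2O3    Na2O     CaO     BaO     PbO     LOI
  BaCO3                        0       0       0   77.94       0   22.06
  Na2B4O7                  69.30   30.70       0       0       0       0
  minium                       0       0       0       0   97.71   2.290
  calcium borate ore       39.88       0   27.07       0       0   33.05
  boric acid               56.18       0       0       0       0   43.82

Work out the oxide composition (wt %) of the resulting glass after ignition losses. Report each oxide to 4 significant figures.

Every computation keeps exact precision at each step — working values are displayed rounded to 4 significant digits at each printed step — a single rounding yields every reported number. The derived quantities are recomputed at full float precision (the five compositions, ignition loss, glass mass, totals, yield) starting from the weights per 118.7 pbw of glass, exactly as shown in question or answer.
Delivered oxide masses:
  B2O3: 25.31·0.6930 + 11.08·0.3988 + 26.45·0.5618 = 36.82 pbw
  Na2O: 25.31·0.3070 = 7.770 pbw
  CaO: 11.08·0.2707 = 2.999 pbw
  BaO: 21.01·0.7794 = 16.38 pbw
  PbO: 55.99·0.9771 = 54.71 pbw
LOI: 21.01·0.2206 + 55.99·0.02290 + 11.08·0.3305 + 26.45·0.4382 = 21.17 pbw
Glass = total batch minus LOI = 139.8 − 21.17 = 118.7 pbw (matching Σ of the oxides)
percent by weight: oxide/glass ×100

Glass mass = 118.7 pbw (batch 139.8 − LOI 21.17).
Composition: B2O3 31.03%, Na2O 6.548%, CaO 2.527%, BaO 13.80%, PbO 46.10%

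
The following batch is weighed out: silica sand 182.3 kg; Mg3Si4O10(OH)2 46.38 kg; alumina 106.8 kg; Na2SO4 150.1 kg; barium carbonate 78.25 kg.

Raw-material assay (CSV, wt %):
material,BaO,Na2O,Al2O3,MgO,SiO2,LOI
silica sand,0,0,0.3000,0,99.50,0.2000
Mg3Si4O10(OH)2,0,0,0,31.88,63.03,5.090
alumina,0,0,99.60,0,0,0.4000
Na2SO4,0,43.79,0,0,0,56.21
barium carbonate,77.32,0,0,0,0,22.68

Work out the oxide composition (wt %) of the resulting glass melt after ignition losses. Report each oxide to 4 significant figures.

Glass mass = 458.6 kg (batch 563.8 − LOI 105.3).
Composition: BaO 13.19%, Na2O 14.33%, Al2O3 23.32%, MgO 3.224%, SiO2 45.93%

All internal work holds exact precision at every stage; working values are printed (rounded to 4 significant digits) within the worked lines. Exactly one rounding lands on each reported number — derived quantities are re-derived starting from the weights at 458.6 kg of glass in full precision (totals, net glass mass, LOI, five oxide percentages, yield), exactly as printed in either problem or answer.
Mass of each oxide from the mix:
  BaO: 78.25·0.7732 = 60.50 kg
  Na2O: 150.1·0.4379 = 65.73 kg
  Al2O3: 182.3·0.003000 + 106.8·0.9960 = 106.9 kg
  MgO: 46.38·0.3188 = 14.79 kg
  SiO2: 182.3·0.9950 + 46.38·0.6303 = 210.6 kg
LOI: 182.3·0.002000 + 46.38·0.05090 + 106.8·0.004000 + 150.1·0.5621 + 78.25·0.2268 = 105.3 kg
Net of LOI, the glass mass = 563.8 − 105.3 = 458.6 kg (= Σ oxide masses)
each wt % is 100 × oxide ÷ glass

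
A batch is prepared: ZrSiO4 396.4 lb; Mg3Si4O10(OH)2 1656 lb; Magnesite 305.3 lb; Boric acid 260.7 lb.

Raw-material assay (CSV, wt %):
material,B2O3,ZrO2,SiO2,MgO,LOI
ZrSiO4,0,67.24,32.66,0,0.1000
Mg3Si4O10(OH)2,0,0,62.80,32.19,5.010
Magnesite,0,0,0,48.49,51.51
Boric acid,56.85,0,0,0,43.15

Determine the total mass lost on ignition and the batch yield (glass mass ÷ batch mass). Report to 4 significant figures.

LOI loss = 353.1 lb; glass = 2265 lb; yield = 86.51%

All internal work keeps full float precision through every step — in-progress results are displayed rounded to 4 significant digits in the printout — each reported result sees exactly one rounding — all derived quantities, which include the four compositions, the yield, net glass mass, ignition loss, the totals, are carried at full float precision, exactly as printed in question or answer, starting from the weights per 2265 lb of glass.
Ignition loss by material:
  ZrSiO4: 396.4 × 0.001000 = 0.3964 lb
  Mg3Si4O10(OH)2: 1656 × 0.05010 = 82.97 lb
  Magnesite: 305.3 × 0.5151 = 157.3 lb
  Boric acid: 260.7 × 0.4315 = 112.5 lb
Total LOI = 353.1 lb
Glass = batch − LOI = 2618 − 353.1 = 2265 lb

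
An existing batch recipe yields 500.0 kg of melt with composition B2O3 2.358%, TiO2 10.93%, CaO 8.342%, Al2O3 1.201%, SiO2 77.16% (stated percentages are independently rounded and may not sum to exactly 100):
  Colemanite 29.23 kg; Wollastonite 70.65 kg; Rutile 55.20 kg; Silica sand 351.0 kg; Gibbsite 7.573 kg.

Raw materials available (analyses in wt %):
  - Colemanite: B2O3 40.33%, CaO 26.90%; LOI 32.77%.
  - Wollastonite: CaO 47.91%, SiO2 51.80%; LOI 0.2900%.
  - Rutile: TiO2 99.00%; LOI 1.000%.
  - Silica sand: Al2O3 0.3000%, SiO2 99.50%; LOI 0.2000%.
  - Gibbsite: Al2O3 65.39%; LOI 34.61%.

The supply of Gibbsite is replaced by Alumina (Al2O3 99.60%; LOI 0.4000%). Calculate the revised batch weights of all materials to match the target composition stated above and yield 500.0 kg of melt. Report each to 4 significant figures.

Revised batch per 500.0 kg melt:
  Colemanite: 29.23 kg
  Wollastonite: 70.65 kg
  Rutile: 55.20 kg
  Silica sand: 351.0 kg
  Alumina: 4.972 kg
Total batch = 511.1 kg; LOI loss = 11.06 kg

In-progress results are printed (rounded to 4 significant figures) in the printout; all arithmetic keeps full float precision in all steps. A single rounding yields each reported result. All derived quantities, which include LOI, glass mass, the totals, five oxide percentages, the yield, are computed in exact precision, precisely as stated by question or answer, using the weight values per 500.0 kg of glass.
Oxide mass targets, per 500.0 kg melt:
  B2O3: 2.358% × 500.0 = 11.79 kg
  TiO2: 10.93% × 500.0 = 54.65 kg
  CaO: 8.342% × 500.0 = 41.71 kg
  Al2O3: 1.201% × 500.0 = 6.005 kg
  SiO2: 77.16% × 500.0 = 385.8 kg
Balance tally, oxide-wise, on the weights just shown, under the basis named above (sum by sum, the targets are met exact up to rounding of places):
  B2O3: 29.23·0.4033 = 11.79 kg (target 11.79 kg)
  TiO2: 55.20·0.9900 = 54.65 kg (target 54.65 kg)
  CaO: 29.23·0.2690 + 70.65·0.4791 = 41.71 kg (target 41.71 kg)
  Al2O3: 351.0·0.003000 + 4.972·0.9960 = 6.005 kg (target 6.005 kg)
  SiO2: 70.65·0.5180 + 351.0·0.9950 = 385.8 kg (target 385.8 kg)
Glass-mass closure: net batch after ignition = 500.0 kg (the Σ of target masses is 500.0 kg; with the basis standing at 500.0 kg — deltas are rounding alone).
Batch total: Σ batch = 511.1 kg; ignition loss, Σ(batch × LOI) = 11.06 kg; glass ÷ batch gives a yield of 97.84%.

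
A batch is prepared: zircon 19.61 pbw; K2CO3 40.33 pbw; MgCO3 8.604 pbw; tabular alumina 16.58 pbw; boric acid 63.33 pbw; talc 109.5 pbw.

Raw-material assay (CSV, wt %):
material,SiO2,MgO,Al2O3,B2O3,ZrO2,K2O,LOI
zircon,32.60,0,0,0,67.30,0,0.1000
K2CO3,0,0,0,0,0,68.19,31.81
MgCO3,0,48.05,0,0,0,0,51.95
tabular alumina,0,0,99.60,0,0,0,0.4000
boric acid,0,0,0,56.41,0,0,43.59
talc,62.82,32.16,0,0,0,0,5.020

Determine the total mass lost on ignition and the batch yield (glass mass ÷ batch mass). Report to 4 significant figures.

LOI loss = 50.49 pbw; glass = 207.5 pbw; yield = 80.43%

Full precision is carried from first step to last; working values are shown rounded to 4 significant figures alongside each step. Each reported figure takes a single rounding. All derived quantities (the yield, the six compositions, totals, ignition loss, net glass mass) are re-derived in full precision starting from the weights for 207.5 pbw of glass, as written in question or answer.
Material-by-material LOI:
  zircon: 19.61 × 0.001000 = 0.01961 pbw
  K2CO3: 40.33 × 0.3181 = 12.83 pbw
  MgCO3: 8.604 × 0.5195 = 4.470 pbw
  tabular alumina: 16.58 × 0.004000 = 0.06632 pbw
  boric acid: 63.33 × 0.4359 = 27.61 pbw
  talc: 109.5 × 0.05020 = 5.497 pbw
Total LOI = 50.49 pbw
Glass = batch − LOI = 258.0 − 50.49 = 207.5 pbw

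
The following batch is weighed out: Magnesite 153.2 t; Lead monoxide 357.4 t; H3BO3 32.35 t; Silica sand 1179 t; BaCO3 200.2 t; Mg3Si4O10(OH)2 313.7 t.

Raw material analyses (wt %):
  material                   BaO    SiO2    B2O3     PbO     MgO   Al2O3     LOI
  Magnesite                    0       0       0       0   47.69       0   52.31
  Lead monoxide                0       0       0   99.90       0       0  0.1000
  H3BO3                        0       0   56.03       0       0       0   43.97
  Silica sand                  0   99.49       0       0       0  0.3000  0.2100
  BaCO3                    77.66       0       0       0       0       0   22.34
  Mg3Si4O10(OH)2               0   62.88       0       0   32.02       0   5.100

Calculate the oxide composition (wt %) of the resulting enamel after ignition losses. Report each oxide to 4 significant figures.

Glass mass = 2078 t (batch 2236 − LOI 157.9).
Composition: BaO 7.482%, SiO2 65.94%, B2O3 0.8723%, PbO 17.18%, MgO 8.350%, Al2O3 0.1702%

Every computation maintains full precision at each step; rounding to four significant figures governs every mid-chain value as displayed. Each reported figure is rounded a single time. All derived quantities, including yield, the six compositions, the totals, ignition loss, glass mass, are recomputed using the weight values per 2078 t of glass in full precision exactly as shown in question or answer.
Delivered oxide masses:
  BaO: 200.2·0.7766 = 155.5 t
  SiO2: 1179·0.9949 + 313.7·0.6288 = 1370 t
  B2O3: 32.35·0.5603 = 18.13 t
  PbO: 357.4·0.9990 = 357.0 t
  MgO: 153.2·0.4769 + 313.7·0.3202 = 173.5 t
  Al2O3: 1179·0.003000 = 3.537 t
LOI: 153.2·0.5231 + 357.4·0.001000 + 32.35·0.4397 + 1179·0.002100 + 200.2·0.2234 + 313.7·0.05100 = 157.9 t
batch − LOI leaves glass = 2236 − 157.9 = 2078 t (= Σ oxide masses)
wt %: oxide over glass, times 100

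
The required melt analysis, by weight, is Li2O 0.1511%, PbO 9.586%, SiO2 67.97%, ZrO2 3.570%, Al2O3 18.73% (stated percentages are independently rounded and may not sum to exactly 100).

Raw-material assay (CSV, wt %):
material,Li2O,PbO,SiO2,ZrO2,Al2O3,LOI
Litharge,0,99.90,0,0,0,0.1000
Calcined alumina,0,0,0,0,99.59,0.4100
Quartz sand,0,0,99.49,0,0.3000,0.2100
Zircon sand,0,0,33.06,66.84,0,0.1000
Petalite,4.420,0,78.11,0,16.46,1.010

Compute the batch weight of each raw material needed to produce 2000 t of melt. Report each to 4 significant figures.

Batch per 2000 t melt:
  Litharge: 191.9 t
  Calcined alumina: 361.0 t
  Quartz sand: 1277 t
  Zircon sand: 106.8 t
  Petalite: 68.37 t
Total batch = 2005 t; LOI loss = 5.151 t; yield = 99.74%

Working values appear (rounded to 4 significant digits) as written — every computation holds full float precision at all times; each reported result takes a single rounding — all derived quantities are carried at full precision (the five compositions, totals, net glass mass, ignition loss, the yield) using the weight values for 2000 t of glass, as set out in problem or answer.
Per-oxide target masses for 2000 t melt:
  Li2O: 0.1511% × 2000 = 3.022 t
  PbO: 9.586% × 2000 = 191.7 t
  SiO2: 67.97% × 2000 = 1359 t
  ZrO2: 3.570% × 2000 = 71.40 t
  Al2O3: 18.73% × 2000 = 374.6 t
Oxide-by-oxide audit working from each reported weight, relative to the basis at hand (each sum matches its target mass once rounding is allowed for):
  Li2O: 68.37·0.04420 = 3.022 t (target 3.022 t)
  PbO: 191.9·0.9990 = 191.7 t (target 191.7 t)
  SiO2: 1277·0.9949 + 106.8·0.3306 + 68.37·0.7811 = 1359 t (target 1359 t)
  ZrO2: 106.8·0.6684 = 71.39 t (target 71.40 t)
  Al2O3: 361.0·0.9959 + 1277·0.003000 + 68.37·0.1646 = 374.6 t (target 374.6 t)
Mass balance on the glass: the batch minus its LOI: 2000 t (the targets, summed, come to 2000 t; versus the stated basis of 2000 t — differing by rounding only).
Total batch = Σ batch = 2005 t; loss to ignition Σ batch·LOI = 5.151 t; yield = glass ÷ total batch = 99.74%.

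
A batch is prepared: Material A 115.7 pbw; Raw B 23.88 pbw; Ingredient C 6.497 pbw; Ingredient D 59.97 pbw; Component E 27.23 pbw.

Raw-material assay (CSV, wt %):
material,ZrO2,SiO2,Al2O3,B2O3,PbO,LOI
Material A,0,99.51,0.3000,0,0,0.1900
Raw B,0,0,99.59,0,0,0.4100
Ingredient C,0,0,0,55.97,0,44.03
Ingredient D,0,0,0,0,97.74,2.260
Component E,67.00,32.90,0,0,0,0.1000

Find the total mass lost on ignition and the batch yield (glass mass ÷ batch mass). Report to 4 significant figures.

LOI loss = 4.561 pbw; glass = 228.7 pbw; yield = 98.04%

Mid-chain values are shown (rounded to four significant digits) when written out. Each numeric step holds exact precision at all times — each reported figure receives exactly one rounding; all derived quantities (the five compositions, the yield, ignition loss, glass mass, the totals) are rebuilt from the weighed amounts on 228.7 pbw of glass in full float precision as they appear in either problem or answer.
LOI of each material in turn:
  Material A: 115.7 × 0.001900 = 0.2198 pbw
  Raw B: 23.88 × 0.004100 = 0.09791 pbw
  Ingredient C: 6.497 × 0.4403 = 2.861 pbw
  Ingredient D: 59.97 × 0.02260 = 1.355 pbw
  Component E: 27.23 × 0.001000 = 0.02723 pbw
Total LOI = 4.561 pbw
Glass = batch − LOI = 233.3 − 4.561 = 228.7 pbw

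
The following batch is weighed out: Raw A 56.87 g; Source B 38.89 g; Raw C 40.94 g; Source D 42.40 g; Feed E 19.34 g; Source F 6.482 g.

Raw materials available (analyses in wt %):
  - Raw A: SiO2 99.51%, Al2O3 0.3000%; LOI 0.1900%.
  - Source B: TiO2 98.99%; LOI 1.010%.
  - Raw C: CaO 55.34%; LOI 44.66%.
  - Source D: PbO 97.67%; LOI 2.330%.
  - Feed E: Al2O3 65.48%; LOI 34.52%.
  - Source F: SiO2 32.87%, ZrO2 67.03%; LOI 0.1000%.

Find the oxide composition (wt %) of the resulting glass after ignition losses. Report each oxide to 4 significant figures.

The whole derivation runs at full float precision through the solve; rounding to four significant figures applies to every intermediate as displayed — every reported figure receives exactly one rounding. All derived quantities are carried in full precision (the yield, the six compositions, ignition loss, the totals, glass mass) from the weighed amounts for 178.5 g of glass as quoted within the problem or answer text.
What the batch supplies per oxide:
  SiO2: 56.87·0.9951 + 6.482·0.3287 = 58.72 g
  ZrO2: 6.482·0.6703 = 4.345 g
  Al2O3: 56.87·0.003000 + 19.34·0.6548 = 12.83 g
  CaO: 40.94·0.5534 = 22.66 g
  PbO: 42.40·0.9767 = 41.41 g
  TiO2: 38.89·0.9899 = 38.50 g
LOI: 56.87·0.001900 + 38.89·0.01010 + 40.94·0.4466 + 42.40·0.02330 + 19.34·0.3452 + 6.482·0.001000 = 26.46 g
Resulting glass, batch − LOI: 204.9 − 26.46 = 178.5 g (equal to the oxide-mass sum)
each oxide over glass, ×100, is wt %

Glass mass = 178.5 g (batch 204.9 − LOI 26.46).
Composition: SiO2 32.90%, ZrO2 2.435%, Al2O3 7.192%, CaO 12.69%, PbO 23.20%, TiO2 21.57%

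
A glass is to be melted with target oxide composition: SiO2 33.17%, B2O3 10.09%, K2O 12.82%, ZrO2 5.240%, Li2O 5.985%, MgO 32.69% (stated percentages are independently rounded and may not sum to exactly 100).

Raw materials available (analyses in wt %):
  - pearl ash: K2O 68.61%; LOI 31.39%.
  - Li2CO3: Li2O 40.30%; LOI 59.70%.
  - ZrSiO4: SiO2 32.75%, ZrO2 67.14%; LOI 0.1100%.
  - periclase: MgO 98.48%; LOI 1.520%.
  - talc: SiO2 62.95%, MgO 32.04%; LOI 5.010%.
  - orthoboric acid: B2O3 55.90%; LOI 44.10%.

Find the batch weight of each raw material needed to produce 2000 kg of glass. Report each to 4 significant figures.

The intermediate values are shown rounded off to 4 significant figures at each printed step. Full float precision is kept at all times. A single rounding yields each reported result — derived quantities are computed from the batch weights at 2000 kg of glass in full precision (the totals, net glass mass, the yield, ignition loss, the six compositions) as given in either problem or answer.
Target masses of each oxide per 2000 kg glass:
  SiO2: 33.17% × 2000 = 663.4 kg
  B2O3: 10.09% × 2000 = 201.8 kg
  K2O: 12.82% × 2000 = 256.4 kg
  ZrO2: 5.240% × 2000 = 104.8 kg
  Li2O: 5.985% × 2000 = 119.7 kg
  MgO: 32.69% × 2000 = 653.8 kg
Verifying the oxide balance working from each reported weight, versus the basis set out (target by target, the sums agree within answer rounding):
  SiO2: 156.1·0.3275 + 972.6·0.6295 = 663.4 kg (target 663.4 kg)
  B2O3: 361.0·0.5590 = 201.8 kg (target 201.8 kg)
  K2O: 373.7·0.6861 = 256.4 kg (target 256.4 kg)
  ZrO2: 156.1·0.6714 = 104.8 kg (target 104.8 kg)
  Li2O: 297.0·0.4030 = 119.7 kg (target 119.7 kg)
  MgO: 347.4·0.9848 + 972.6·0.3204 = 653.7 kg (target 653.8 kg)
Consistency of the glass mass: total batch − LOI = 2000 kg (targets for the oxides total 2000 kg; versus the stated basis of 2000 kg — differing by rounding only).
Summing the batch: Σ batch = 2508 kg; ignition loss, Σ(batch × LOI) = 508.0 kg; yield, glass over the total, = 79.74%.

Batch per 2000 kg glass:
  pearl ash: 373.7 kg
  Li2CO3: 297.0 kg
  ZrSiO4: 156.1 kg
  periclase: 347.4 kg
  talc: 972.6 kg
  orthoboric acid: 361.0 kg
Total batch = 2508 kg; LOI loss = 508.0 kg; yield = 79.74%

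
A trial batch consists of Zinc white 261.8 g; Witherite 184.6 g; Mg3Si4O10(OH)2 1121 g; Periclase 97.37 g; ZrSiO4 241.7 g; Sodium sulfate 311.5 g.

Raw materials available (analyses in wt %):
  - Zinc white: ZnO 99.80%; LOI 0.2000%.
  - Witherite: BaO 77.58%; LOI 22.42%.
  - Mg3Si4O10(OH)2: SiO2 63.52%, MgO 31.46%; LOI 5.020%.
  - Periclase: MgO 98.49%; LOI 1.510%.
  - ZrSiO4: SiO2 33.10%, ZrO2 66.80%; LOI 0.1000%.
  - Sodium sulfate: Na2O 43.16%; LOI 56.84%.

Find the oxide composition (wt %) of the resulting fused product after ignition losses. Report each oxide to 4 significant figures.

All internal work carries exact precision at every stage; rounding to 4 significant figures applies to every intermediate as printed — each reported number includes exactly one rounding. Derived quantities (six oxide percentages, totals, glass mass, yield, ignition loss) are carried in exact precision using the weight values on 1941 g of glass, as set out in question or answer.
What the batch supplies per oxide:
  SiO2: 1121·0.6352 + 241.7·0.3310 = 792.1 g
  MgO: 1121·0.3146 + 97.37·0.9849 = 448.6 g
  BaO: 184.6·0.7758 = 143.2 g
  ZnO: 261.8·0.9980 = 261.3 g
  Na2O: 311.5·0.4316 = 134.4 g
  ZrO2: 241.7·0.6680 = 161.5 g
LOI: 261.8·0.002000 + 184.6·0.2242 + 1121·0.05020 + 97.37·0.01510 + 241.7·0.001000 + 311.5·0.5684 = 277.0 g
Net of LOI, the glass mass = 2218 − 277.0 = 1941 g (= the summed oxide contributions)
wt %: oxide over glass, times 100

Glass mass = 1941 g (batch 2218 − LOI 277.0).
Composition: SiO2 40.81%, MgO 23.11%, BaO 7.378%, ZnO 13.46%, Na2O 6.926%, ZrO2 8.318%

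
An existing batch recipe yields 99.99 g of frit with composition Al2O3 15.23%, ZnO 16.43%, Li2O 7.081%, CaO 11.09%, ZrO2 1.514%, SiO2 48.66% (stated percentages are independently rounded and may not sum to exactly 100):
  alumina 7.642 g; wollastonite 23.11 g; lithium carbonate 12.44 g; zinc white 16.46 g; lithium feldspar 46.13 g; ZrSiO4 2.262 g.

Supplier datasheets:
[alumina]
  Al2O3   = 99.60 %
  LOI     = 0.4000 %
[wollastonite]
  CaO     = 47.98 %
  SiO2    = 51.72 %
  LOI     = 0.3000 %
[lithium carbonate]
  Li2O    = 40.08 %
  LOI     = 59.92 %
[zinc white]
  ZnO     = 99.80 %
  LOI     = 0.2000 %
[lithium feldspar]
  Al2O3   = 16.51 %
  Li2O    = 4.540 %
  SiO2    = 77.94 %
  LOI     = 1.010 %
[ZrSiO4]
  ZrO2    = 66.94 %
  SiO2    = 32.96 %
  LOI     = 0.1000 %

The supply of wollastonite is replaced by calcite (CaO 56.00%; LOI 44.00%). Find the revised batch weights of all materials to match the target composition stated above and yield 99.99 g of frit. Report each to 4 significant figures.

Revised batch per 99.99 g frit:
  alumina: 5.100 g
  calcite: 19.80 g
  lithium carbonate: 10.70 g
  zinc white: 16.46 g
  lithium feldspar: 61.47 g
  ZrSiO4: 2.262 g
Total batch = 115.8 g; LOI loss = 15.80 g

Intermediates are displayed with 4-significant-digit rounding across the worked steps — the whole derivation holds full float precision in all steps. Exactly one rounding goes into each reported value. The derived quantities, including yield, six oxide percentages, ignition loss, net glass mass, totals, are carried from the batch weights on 99.99 g of glass at full precision as quoted within problem or answer.
Per-oxide target masses for 99.99 g frit:
  Al2O3: 15.23% × 99.99 = 15.23 g
  ZnO: 16.43% × 99.99 = 16.43 g
  Li2O: 7.081% × 99.99 = 7.080 g
  CaO: 11.09% × 99.99 = 11.09 g
  ZrO2: 1.514% × 99.99 = 1.514 g
  SiO2: 48.66% × 99.99 = 48.66 g
Checking each oxide sum on the weights just shown, under the basis named above (delivered sums recover each target up to rounding of the answer):
  Al2O3: 5.100·0.9960 + 61.47·0.1651 = 15.23 g (target 15.23 g)
  ZnO: 16.46·0.9980 = 16.43 g (target 16.43 g)
  Li2O: 10.70·0.4008 + 61.47·0.04540 = 7.079 g (target 7.080 g)
  CaO: 19.80·0.5600 = 11.09 g (target 11.09 g)
  ZrO2: 2.262·0.6694 = 1.514 g (target 1.514 g)
  SiO2: 61.47·0.7794 + 2.262·0.3296 = 48.66 g (target 48.66 g)
Glass-mass sanity pass: total batch − LOI = 99.99 g (the targets, summed, come to 99.99 g; the stated basis being 99.99 g — differing by rounding only).
Summing the batch: Σ batch = 115.8 g; the LOI term Σ batch·LOI equals 15.80 g; as yield: glass ÷ batch → 86.35%.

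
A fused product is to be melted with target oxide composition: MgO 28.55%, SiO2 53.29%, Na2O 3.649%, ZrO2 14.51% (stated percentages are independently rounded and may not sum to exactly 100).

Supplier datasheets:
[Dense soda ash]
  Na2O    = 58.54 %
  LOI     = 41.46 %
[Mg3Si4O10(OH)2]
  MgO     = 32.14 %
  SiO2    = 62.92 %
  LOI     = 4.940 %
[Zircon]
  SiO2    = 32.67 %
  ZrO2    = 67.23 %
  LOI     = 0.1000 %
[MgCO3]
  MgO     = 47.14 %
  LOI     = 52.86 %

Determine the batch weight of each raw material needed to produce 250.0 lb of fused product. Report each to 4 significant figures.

Batch per 250.0 lb fused product:
  Dense soda ash: 15.58 lb
  Mg3Si4O10(OH)2: 183.7 lb
  Zircon: 53.96 lb
  MgCO3: 26.15 lb
Total batch = 279.4 lb; LOI loss = 29.41 lb; yield = 89.47%

Intermediates are shown, rounded to four significant figures, when written out — each numeric step carries exact precision from first step to last; each reported number carries a single rounding. The derived quantities are carried using the weight values at 250.0 lb of glass at exact precision (glass mass, yield, ignition loss, four oxide percentages, totals), exactly as printed in the problem or the answer.
Oxide mass targets, per 250.0 lb fused product:
  MgO: 28.55% × 250.0 = 71.38 lb
  SiO2: 53.29% × 250.0 = 133.2 lb
  Na2O: 3.649% × 250.0 = 9.122 lb
  ZrO2: 14.51% × 250.0 = 36.28 lb
Per-oxide balance check on the weights just shown, under the basis named above (summed amounts equal target values inside rounding margins):
  MgO: 183.7·0.3214 + 26.15·0.4714 = 71.37 lb (target 71.38 lb)
  SiO2: 183.7·0.6292 + 53.96·0.3267 = 133.2 lb (target 133.2 lb)
  Na2O: 15.58·0.5854 = 9.121 lb (target 9.122 lb)
  ZrO2: 53.96·0.6723 = 36.28 lb (target 36.28 lb)
Glass mass check: batch total minus LOI = 250.0 lb (per-oxide target masses sum to 250.0 lb; versus the stated basis of 250.0 lb — deltas are rounding alone).
Adding the batch up: Σ batch = 279.4 lb; LOI loss = Σ batch·LOI = 29.41 lb; as yield: glass ÷ batch → 89.47%.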